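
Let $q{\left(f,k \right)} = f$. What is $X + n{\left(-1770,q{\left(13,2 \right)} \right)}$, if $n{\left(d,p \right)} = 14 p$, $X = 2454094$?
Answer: $2454276$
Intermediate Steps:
$X + n{\left(-1770,q{\left(13,2 \right)} \right)} = 2454094 + 14 \cdot 13 = 2454094 + 182 = 2454276$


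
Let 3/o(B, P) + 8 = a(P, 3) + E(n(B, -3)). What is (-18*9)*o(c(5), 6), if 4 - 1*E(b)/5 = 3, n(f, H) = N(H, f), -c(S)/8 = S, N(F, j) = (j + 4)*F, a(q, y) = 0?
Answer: 162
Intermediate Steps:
N(F, j) = F*(4 + j) (N(F, j) = (4 + j)*F = F*(4 + j))
c(S) = -8*S
n(f, H) = H*(4 + f)
E(b) = 5 (E(b) = 20 - 5*3 = 20 - 15 = 5)
o(B, P) = -1 (o(B, P) = 3/(-8 + (0 + 5)) = 3/(-8 + 5) = 3/(-3) = 3*(-⅓) = -1)
(-18*9)*o(c(5), 6) = -18*9*(-1) = -162*(-1) = 162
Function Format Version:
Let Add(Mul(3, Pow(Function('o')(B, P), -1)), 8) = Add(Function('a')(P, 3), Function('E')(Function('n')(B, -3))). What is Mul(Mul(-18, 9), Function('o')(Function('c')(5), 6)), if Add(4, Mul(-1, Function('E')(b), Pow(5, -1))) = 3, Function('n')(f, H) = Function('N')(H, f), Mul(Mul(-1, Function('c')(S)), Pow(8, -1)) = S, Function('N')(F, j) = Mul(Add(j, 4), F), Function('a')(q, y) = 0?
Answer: 162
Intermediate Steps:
Function('N')(F, j) = Mul(F, Add(4, j)) (Function('N')(F, j) = Mul(Add(4, j), F) = Mul(F, Add(4, j)))
Function('c')(S) = Mul(-8, S)
Function('n')(f, H) = Mul(H, Add(4, f))
Function('E')(b) = 5 (Function('E')(b) = Add(20, Mul(-5, 3)) = Add(20, -15) = 5)
Function('o')(B, P) = -1 (Function('o')(B, P) = Mul(3, Pow(Add(-8, Add(0, 5)), -1)) = Mul(3, Pow(Add(-8, 5), -1)) = Mul(3, Pow(-3, -1)) = Mul(3, Rational(-1, 3)) = -1)
Mul(Mul(-18, 9), Function('o')(Function('c')(5), 6)) = Mul(Mul(-18, 9), -1) = Mul(-162, -1) = 162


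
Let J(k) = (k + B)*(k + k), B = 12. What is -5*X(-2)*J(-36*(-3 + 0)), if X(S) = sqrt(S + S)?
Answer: -259200*I ≈ -2.592e+5*I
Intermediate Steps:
J(k) = 2*k*(12 + k) (J(k) = (k + 12)*(k + k) = (12 + k)*(2*k) = 2*k*(12 + k))
X(S) = sqrt(2)*sqrt(S) (X(S) = sqrt(2*S) = sqrt(2)*sqrt(S))
-5*X(-2)*J(-36*(-3 + 0)) = -5*sqrt(2)*sqrt(-2)*2*(-36*(-3 + 0))*(12 - 36*(-3 + 0)) = -5*sqrt(2)*(I*sqrt(2))*2*(-36*(-3))*(12 - 36*(-3)) = -5*2*I*2*(-6*(-18))*(12 - 6*(-18)) = -5*2*I*2*108*(12 + 108) = -5*2*I*2*108*120 = -5*2*I*25920 = -259200*I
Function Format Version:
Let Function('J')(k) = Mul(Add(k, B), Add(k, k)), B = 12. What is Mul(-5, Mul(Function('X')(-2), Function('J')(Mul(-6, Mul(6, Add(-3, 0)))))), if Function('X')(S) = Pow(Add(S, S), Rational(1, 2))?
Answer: Mul(-259200, I) ≈ Mul(-2.5920e+5, I)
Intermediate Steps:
Function('J')(k) = Mul(2, k, Add(12, k)) (Function('J')(k) = Mul(Add(k, 12), Add(k, k)) = Mul(Add(12, k), Mul(2, k)) = Mul(2, k, Add(12, k)))
Function('X')(S) = Mul(Pow(2, Rational(1, 2)), Pow(S, Rational(1, 2))) (Function('X')(S) = Pow(Mul(2, S), Rational(1, 2)) = Mul(Pow(2, Rational(1, 2)), Pow(S, Rational(1, 2))))
Mul(-5, Mul(Function('X')(-2), Function('J')(Mul(-6, Mul(6, Add(-3, 0)))))) = Mul(-5, Mul(Mul(Pow(2, Rational(1, 2)), Pow(-2, Rational(1, 2))), Mul(2, Mul(-6, Mul(6, Add(-3, 0))), Add(12, Mul(-6, Mul(6, Add(-3, 0))))))) = Mul(-5, Mul(Mul(Pow(2, Rational(1, 2)), Mul(I, Pow(2, Rational(1, 2)))), Mul(2, Mul(-6, Mul(6, -3)), Add(12, Mul(-6, Mul(6, -3)))))) = Mul(-5, Mul(Mul(2, I), Mul(2, Mul(-6, -18), Add(12, Mul(-6, -18))))) = Mul(-5, Mul(Mul(2, I), Mul(2, 108, Add(12, 108)))) = Mul(-5, Mul(Mul(2, I), Mul(2, 108, 120))) = Mul(-5, Mul(Mul(2, I), 25920)) = Mul(-5, Mul(51840, I)) = Mul(-259200, I)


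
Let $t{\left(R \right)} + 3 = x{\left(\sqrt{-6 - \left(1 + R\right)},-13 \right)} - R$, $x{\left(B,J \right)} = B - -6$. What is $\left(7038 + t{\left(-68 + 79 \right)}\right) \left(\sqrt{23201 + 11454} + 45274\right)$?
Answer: $\left(7030 + 3 i \sqrt{2}\right) \left(45274 + \sqrt{34655}\right) \approx 3.1958 \cdot 10^{8} + 1.9287 \cdot 10^{5} i$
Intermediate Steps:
$x{\left(B,J \right)} = 6 + B$ ($x{\left(B,J \right)} = B + 6 = 6 + B$)
$t{\left(R \right)} = 3 + \sqrt{-7 - R} - R$ ($t{\left(R \right)} = -3 - \left(-6 + R - \sqrt{-6 - \left(1 + R\right)}\right) = -3 - \left(-6 + R - \sqrt{-7 - R}\right) = -3 + \left(6 + \sqrt{-7 - R} - R\right) = 3 + \sqrt{-7 - R} - R$)
$\left(7038 + t{\left(-68 + 79 \right)}\right) \left(\sqrt{23201 + 11454} + 45274\right) = \left(7038 + \left(3 + \sqrt{-7 - \left(-68 + 79\right)} - \left(-68 + 79\right)\right)\right) \left(\sqrt{23201 + 11454} + 45274\right) = \left(7038 + \left(3 + \sqrt{-7 - 11} - 11\right)\right) \left(\sqrt{34655} + 45274\right) = \left(7038 + \left(3 + \sqrt{-7 - 11} - 11\right)\right) \left(45274 + \sqrt{34655}\right) = \left(7038 + \left(3 + \sqrt{-18} - 11\right)\right) \left(45274 + \sqrt{34655}\right) = \left(7038 + \left(3 + 3 i \sqrt{2} - 11\right)\right) \left(45274 + \sqrt{34655}\right) = \left(7038 - \left(8 - 3 i \sqrt{2}\right)\right) \left(45274 + \sqrt{34655}\right) = \left(7030 + 3 i \sqrt{2}\right) \left(45274 + \sqrt{34655}\right)$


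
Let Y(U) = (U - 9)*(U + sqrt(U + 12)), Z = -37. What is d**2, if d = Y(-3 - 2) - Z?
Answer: 12821 - 2996*sqrt(7) ≈ 4894.3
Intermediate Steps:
Y(U) = (-9 + U)*(U + sqrt(12 + U))
d = 107 - 14*sqrt(7) (d = ((-3 - 2)**2 - 9*(-3 - 2) - 9*sqrt(12 + (-3 - 2)) + (-3 - 2)*sqrt(12 + (-3 - 2))) - 1*(-37) = ((-5)**2 - 9*(-5) - 9*sqrt(12 - 5) - 5*sqrt(12 - 5)) + 37 = (25 + 45 - 9*sqrt(7) - 5*sqrt(7)) + 37 = (70 - 14*sqrt(7)) + 37 = 107 - 14*sqrt(7) ≈ 69.959)
d**2 = (107 - 14*sqrt(7))**2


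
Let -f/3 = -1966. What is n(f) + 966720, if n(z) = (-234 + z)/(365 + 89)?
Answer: 219448272/227 ≈ 9.6673e+5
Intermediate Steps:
f = 5898 (f = -3*(-1966) = 5898)
n(z) = -117/227 + z/454 (n(z) = (-234 + z)/454 = (-234 + z)*(1/454) = -117/227 + z/454)
n(f) + 966720 = (-117/227 + (1/454)*5898) + 966720 = (-117/227 + 2949/227) + 966720 = 2832/227 + 966720 = 219448272/227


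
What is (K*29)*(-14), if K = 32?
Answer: -12992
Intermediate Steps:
(K*29)*(-14) = (32*29)*(-14) = 928*(-14) = -12992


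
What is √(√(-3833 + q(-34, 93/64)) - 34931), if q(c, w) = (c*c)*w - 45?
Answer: √(-139724 + I*√35171)/2 ≈ 0.12543 + 186.9*I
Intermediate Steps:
q(c, w) = -45 + w*c² (q(c, w) = c²*w - 45 = w*c² - 45 = -45 + w*c²)
√(√(-3833 + q(-34, 93/64)) - 34931) = √(√(-3833 + (-45 + (93/64)*(-34)²)) - 34931) = √(√(-3833 + (-45 + (93*(1/64))*1156)) - 34931) = √(√(-3833 + (-45 + (93/64)*1156)) - 34931) = √(√(-3833 + (-45 + 26877/16)) - 34931) = √(√(-3833 + 26157/16) - 34931) = √(√(-35171/16) - 34931) = √(I*√35171/4 - 34931) = √(-34931 + I*√35171/4)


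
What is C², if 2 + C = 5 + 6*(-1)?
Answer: 9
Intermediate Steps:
C = -3 (C = -2 + (5 + 6*(-1)) = -2 + (5 - 6) = -2 - 1 = -3)
C² = (-3)² = 9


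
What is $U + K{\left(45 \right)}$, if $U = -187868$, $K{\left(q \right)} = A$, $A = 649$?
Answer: $-187219$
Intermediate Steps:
$K{\left(q \right)} = 649$
$U + K{\left(45 \right)} = -187868 + 649 = -187219$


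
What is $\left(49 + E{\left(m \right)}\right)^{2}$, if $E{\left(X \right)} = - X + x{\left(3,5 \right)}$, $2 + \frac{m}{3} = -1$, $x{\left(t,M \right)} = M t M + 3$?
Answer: $18496$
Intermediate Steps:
$x{\left(t,M \right)} = 3 + t M^{2}$ ($x{\left(t,M \right)} = t M^{2} + 3 = 3 + t M^{2}$)
$m = -9$ ($m = -6 + 3 \left(-1\right) = -6 - 3 = -9$)
$E{\left(X \right)} = 78 - X$ ($E{\left(X \right)} = - X + \left(3 + 3 \cdot 5^{2}\right) = - X + \left(3 + 3 \cdot 25\right) = - X + \left(3 + 75\right) = - X + 78 = 78 - X$)
$\left(49 + E{\left(m \right)}\right)^{2} = \left(49 + \left(78 - -9\right)\right)^{2} = \left(49 + \left(78 + 9\right)\right)^{2} = \left(49 + 87\right)^{2} = 136^{2} = 18496$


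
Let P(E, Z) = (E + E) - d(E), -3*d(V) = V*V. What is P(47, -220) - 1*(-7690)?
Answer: 25561/3 ≈ 8520.3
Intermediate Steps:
d(V) = -V²/3 (d(V) = -V*V/3 = -V²/3)
P(E, Z) = 2*E + E²/3 (P(E, Z) = (E + E) - (-1)*E²/3 = 2*E + E²/3)
P(47, -220) - 1*(-7690) = (⅓)*47*(6 + 47) - 1*(-7690) = (⅓)*47*53 + 7690 = 2491/3 + 7690 = 25561/3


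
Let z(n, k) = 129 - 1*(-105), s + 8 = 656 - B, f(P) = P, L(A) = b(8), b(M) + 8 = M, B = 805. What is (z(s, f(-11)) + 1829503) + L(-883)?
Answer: 1829737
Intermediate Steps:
b(M) = -8 + M
L(A) = 0 (L(A) = -8 + 8 = 0)
s = -157 (s = -8 + (656 - 1*805) = -8 + (656 - 805) = -8 - 149 = -157)
z(n, k) = 234 (z(n, k) = 129 + 105 = 234)
(z(s, f(-11)) + 1829503) + L(-883) = (234 + 1829503) + 0 = 1829737 + 0 = 1829737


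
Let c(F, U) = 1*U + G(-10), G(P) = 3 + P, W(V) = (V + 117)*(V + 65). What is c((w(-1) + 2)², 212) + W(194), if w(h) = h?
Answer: 80754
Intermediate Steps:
W(V) = (65 + V)*(117 + V) (W(V) = (117 + V)*(65 + V) = (65 + V)*(117 + V))
c(F, U) = -7 + U (c(F, U) = 1*U + (3 - 10) = U - 7 = -7 + U)
c((w(-1) + 2)², 212) + W(194) = (-7 + 212) + (7605 + 194² + 182*194) = 205 + (7605 + 37636 + 35308) = 205 + 80549 = 80754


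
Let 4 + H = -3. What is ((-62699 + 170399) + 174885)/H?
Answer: -282585/7 ≈ -40369.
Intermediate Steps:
H = -7 (H = -4 - 3 = -7)
((-62699 + 170399) + 174885)/H = ((-62699 + 170399) + 174885)/(-7) = -(107700 + 174885)/7 = -⅐*282585 = -282585/7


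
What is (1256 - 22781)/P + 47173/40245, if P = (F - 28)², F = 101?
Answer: -614888708/214465605 ≈ -2.8671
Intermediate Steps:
P = 5329 (P = (101 - 28)² = 73² = 5329)
(1256 - 22781)/P + 47173/40245 = (1256 - 22781)/5329 + 47173/40245 = -21525*1/5329 + 47173*(1/40245) = -21525/5329 + 47173/40245 = -614888708/214465605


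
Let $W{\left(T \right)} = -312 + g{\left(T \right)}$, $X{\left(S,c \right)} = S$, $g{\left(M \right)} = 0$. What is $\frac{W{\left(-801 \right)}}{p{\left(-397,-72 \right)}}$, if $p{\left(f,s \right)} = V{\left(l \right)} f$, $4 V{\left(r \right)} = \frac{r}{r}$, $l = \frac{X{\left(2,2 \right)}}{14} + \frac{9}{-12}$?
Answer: $\frac{1248}{397} \approx 3.1436$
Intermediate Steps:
$l = - \frac{17}{28}$ ($l = \frac{2}{14} + \frac{9}{-12} = 2 \cdot \frac{1}{14} + 9 \left(- \frac{1}{12}\right) = \frac{1}{7} - \frac{3}{4} = - \frac{17}{28} \approx -0.60714$)
$V{\left(r \right)} = \frac{1}{4}$ ($V{\left(r \right)} = \frac{r \frac{1}{r}}{4} = \frac{1}{4} \cdot 1 = \frac{1}{4}$)
$p{\left(f,s \right)} = \frac{f}{4}$
$W{\left(T \right)} = -312$ ($W{\left(T \right)} = -312 + 0 = -312$)
$\frac{W{\left(-801 \right)}}{p{\left(-397,-72 \right)}} = - \frac{312}{\frac{1}{4} \left(-397\right)} = - \frac{312}{- \frac{397}{4}} = \left(-312\right) \left(- \frac{4}{397}\right) = \frac{1248}{397}$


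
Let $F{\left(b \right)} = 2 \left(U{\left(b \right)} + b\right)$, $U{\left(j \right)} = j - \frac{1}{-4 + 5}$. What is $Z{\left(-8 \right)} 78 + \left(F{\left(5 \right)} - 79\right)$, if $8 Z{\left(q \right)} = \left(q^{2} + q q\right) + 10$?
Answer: $\frac{2569}{2} \approx 1284.5$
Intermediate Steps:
$Z{\left(q \right)} = \frac{5}{4} + \frac{q^{2}}{4}$ ($Z{\left(q \right)} = \frac{\left(q^{2} + q q\right) + 10}{8} = \frac{\left(q^{2} + q^{2}\right) + 10}{8} = \frac{2 q^{2} + 10}{8} = \frac{10 + 2 q^{2}}{8} = \frac{5}{4} + \frac{q^{2}}{4}$)
$U{\left(j \right)} = -1 + j$ ($U{\left(j \right)} = j - 1^{-1} = j - 1 = -1 + j$)
$F{\left(b \right)} = -2 + 4 b$ ($F{\left(b \right)} = 2 \left(\left(-1 + b\right) + b\right) = 2 \left(-1 + 2 b\right) = -2 + 4 b$)
$Z{\left(-8 \right)} 78 + \left(F{\left(5 \right)} - 79\right) = \left(\frac{5}{4} + \frac{\left(-8\right)^{2}}{4}\right) 78 + \left(\left(-2 + 4 \cdot 5\right) - 79\right) = \left(\frac{5}{4} + \frac{1}{4} \cdot 64\right) 78 + \left(\left(-2 + 20\right) - 79\right) = \left(\frac{5}{4} + 16\right) 78 + \left(18 - 79\right) = \frac{69}{4} \cdot 78 - 61 = \frac{2691}{2} - 61 = \frac{2569}{2}$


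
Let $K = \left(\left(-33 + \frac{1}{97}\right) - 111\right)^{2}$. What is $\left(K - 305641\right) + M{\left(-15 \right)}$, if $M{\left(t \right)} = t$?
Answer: $- \frac{2680840215}{9409} \approx -2.8492 \cdot 10^{5}$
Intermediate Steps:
$K = \frac{195077089}{9409}$ ($K = \left(\left(-33 + \frac{1}{97}\right) - 111\right)^{2} = \left(- \frac{3200}{97} - 111\right)^{2} = \left(- \frac{13967}{97}\right)^{2} = \frac{195077089}{9409} \approx 20733.0$)
$\left(K - 305641\right) + M{\left(-15 \right)} = \left(\frac{195077089}{9409} - 305641\right) - 15 = - \frac{2680699080}{9409} - 15 = - \frac{2680840215}{9409}$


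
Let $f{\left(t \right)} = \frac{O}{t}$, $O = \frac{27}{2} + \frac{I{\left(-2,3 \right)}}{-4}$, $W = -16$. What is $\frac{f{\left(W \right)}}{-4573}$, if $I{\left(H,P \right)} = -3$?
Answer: $\frac{57}{292672} \approx 0.00019476$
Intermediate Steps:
$O = \frac{57}{4}$ ($O = \frac{27}{2} - \frac{3}{-4} = 27 \cdot \frac{1}{2} - - \frac{3}{4} = \frac{27}{2} + \frac{3}{4} = \frac{57}{4} \approx 14.25$)
$f{\left(t \right)} = \frac{57}{4 t}$
$\frac{f{\left(W \right)}}{-4573} = \frac{\frac{57}{4} \frac{1}{-16}}{-4573} = \frac{57}{4} \left(- \frac{1}{16}\right) \left(- \frac{1}{4573}\right) = \left(- \frac{57}{64}\right) \left(- \frac{1}{4573}\right) = \frac{57}{292672}$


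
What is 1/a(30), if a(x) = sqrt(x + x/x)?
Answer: sqrt(31)/31 ≈ 0.17961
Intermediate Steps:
a(x) = sqrt(1 + x) (a(x) = sqrt(x + 1) = sqrt(1 + x))
1/a(30) = 1/(sqrt(1 + 30)) = 1/(sqrt(31)) = sqrt(31)/31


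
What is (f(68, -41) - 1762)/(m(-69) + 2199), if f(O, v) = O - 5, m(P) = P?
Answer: -1699/2130 ≈ -0.79765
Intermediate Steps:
f(O, v) = -5 + O
(f(68, -41) - 1762)/(m(-69) + 2199) = ((-5 + 68) - 1762)/(-69 + 2199) = (63 - 1762)/2130 = -1699*1/2130 = -1699/2130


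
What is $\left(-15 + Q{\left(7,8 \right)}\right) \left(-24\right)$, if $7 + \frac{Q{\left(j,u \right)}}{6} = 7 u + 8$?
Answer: $-7848$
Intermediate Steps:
$Q{\left(j,u \right)} = 6 + 42 u$ ($Q{\left(j,u \right)} = -42 + 6 \left(7 u + 8\right) = -42 + 6 \left(8 + 7 u\right) = -42 + \left(48 + 42 u\right) = 6 + 42 u$)
$\left(-15 + Q{\left(7,8 \right)}\right) \left(-24\right) = \left(-15 + \left(6 + 42 \cdot 8\right)\right) \left(-24\right) = \left(-15 + \left(6 + 336\right)\right) \left(-24\right) = \left(-15 + 342\right) \left(-24\right) = 327 \left(-24\right) = -7848$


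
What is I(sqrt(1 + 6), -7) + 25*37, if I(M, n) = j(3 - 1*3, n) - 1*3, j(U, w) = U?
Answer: 922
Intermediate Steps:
I(M, n) = -3 (I(M, n) = (3 - 1*3) - 1*3 = (3 - 3) - 3 = 0 - 3 = -3)
I(sqrt(1 + 6), -7) + 25*37 = -3 + 25*37 = -3 + 925 = 922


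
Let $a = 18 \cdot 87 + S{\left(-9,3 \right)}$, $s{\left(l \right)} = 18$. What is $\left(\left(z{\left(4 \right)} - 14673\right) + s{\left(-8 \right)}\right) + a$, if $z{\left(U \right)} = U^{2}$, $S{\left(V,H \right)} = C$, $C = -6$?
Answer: $-13079$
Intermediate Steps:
$S{\left(V,H \right)} = -6$
$a = 1560$ ($a = 18 \cdot 87 - 6 = 1566 - 6 = 1560$)
$\left(\left(z{\left(4 \right)} - 14673\right) + s{\left(-8 \right)}\right) + a = \left(\left(4^{2} - 14673\right) + 18\right) + 1560 = \left(\left(16 - 14673\right) + 18\right) + 1560 = \left(-14657 + 18\right) + 1560 = -14639 + 1560 = -13079$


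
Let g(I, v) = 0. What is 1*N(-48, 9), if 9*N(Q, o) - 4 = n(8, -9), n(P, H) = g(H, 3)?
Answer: 4/9 ≈ 0.44444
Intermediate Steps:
n(P, H) = 0
N(Q, o) = 4/9 (N(Q, o) = 4/9 + (⅑)*0 = 4/9 + 0 = 4/9)
1*N(-48, 9) = 1*(4/9) = 4/9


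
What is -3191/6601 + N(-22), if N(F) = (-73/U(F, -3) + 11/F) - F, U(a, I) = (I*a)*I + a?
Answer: 31002583/1452220 ≈ 21.348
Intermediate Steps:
U(a, I) = a + a*I² (U(a, I) = a*I² + a = a + a*I²)
N(F) = -F + 37/(10*F) (N(F) = (-73*1/(F*(1 + (-3)²)) + 11/F) - F = (-73*1/(F*(1 + 9)) + 11/F) - F = (-73*1/(10*F) + 11/F) - F = (-73/(10*F) + 11/F) - F = 37/(10*F) - F = -F + 37/(10*F))
-3191/6601 + N(-22) = -3191/6601 + (-1*(-22) + (37/10)/(-22)) = -3191*1/6601 + (22 + (37/10)*(-1/22)) = -3191/6601 + (22 - 37/220) = -3191/6601 + 4803/220 = 31002583/1452220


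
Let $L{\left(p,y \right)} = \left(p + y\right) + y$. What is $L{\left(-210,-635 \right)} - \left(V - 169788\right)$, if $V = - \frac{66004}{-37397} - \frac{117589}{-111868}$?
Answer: $\frac{704109381416263}{4183527596} \approx 1.6831 \cdot 10^{5}$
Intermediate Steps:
$V = \frac{11781211305}{4183527596}$ ($V = \left(-66004\right) \left(- \frac{1}{37397}\right) - - \frac{117589}{111868} = \frac{66004}{37397} + \frac{117589}{111868} = \frac{11781211305}{4183527596} \approx 2.8161$)
$L{\left(p,y \right)} = p + 2 y$
$L{\left(-210,-635 \right)} - \left(V - 169788\right) = \left(-210 + 2 \left(-635\right)\right) - \left(\frac{11781211305}{4183527596} - 169788\right) = \left(-210 - 1270\right) - \left(\frac{11781211305}{4183527596} - 169788\right) = -1480 - - \frac{710301002258343}{4183527596} = -1480 + \frac{710301002258343}{4183527596} = \frac{704109381416263}{4183527596}$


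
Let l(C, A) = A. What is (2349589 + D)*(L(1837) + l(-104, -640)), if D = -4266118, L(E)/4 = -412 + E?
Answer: -9697636740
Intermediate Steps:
L(E) = -1648 + 4*E (L(E) = 4*(-412 + E) = -1648 + 4*E)
(2349589 + D)*(L(1837) + l(-104, -640)) = (2349589 - 4266118)*((-1648 + 4*1837) - 640) = -1916529*((-1648 + 7348) - 640) = -1916529*(5700 - 640) = -1916529*5060 = -9697636740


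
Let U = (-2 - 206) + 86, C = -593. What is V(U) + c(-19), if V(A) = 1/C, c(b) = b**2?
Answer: 214072/593 ≈ 361.00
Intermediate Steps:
U = -122 (U = -208 + 86 = -122)
V(A) = -1/593 (V(A) = 1/(-593) = -1/593)
V(U) + c(-19) = -1/593 + (-19)**2 = -1/593 + 361 = 214072/593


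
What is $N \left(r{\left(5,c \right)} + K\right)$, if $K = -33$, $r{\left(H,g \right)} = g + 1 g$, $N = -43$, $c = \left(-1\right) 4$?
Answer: $1763$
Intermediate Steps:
$c = -4$
$r{\left(H,g \right)} = 2 g$ ($r{\left(H,g \right)} = g + g = 2 g$)
$N \left(r{\left(5,c \right)} + K\right) = - 43 \left(2 \left(-4\right) - 33\right) = - 43 \left(-8 - 33\right) = \left(-43\right) \left(-41\right) = 1763$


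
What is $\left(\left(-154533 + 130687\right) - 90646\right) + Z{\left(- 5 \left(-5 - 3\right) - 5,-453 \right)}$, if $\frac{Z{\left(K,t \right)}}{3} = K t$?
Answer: $-162057$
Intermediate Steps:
$Z{\left(K,t \right)} = 3 K t$
$\left(\left(-154533 + 130687\right) - 90646\right) + Z{\left(- 5 \left(-5 - 3\right) - 5,-453 \right)} = \left(\left(-154533 + 130687\right) - 90646\right) + 3 \left(- 5 \left(-5 - 3\right) - 5\right) \left(-453\right) = \left(-23846 - 90646\right) + 3 \left(- 5 \left(-5 - 3\right) - 5\right) \left(-453\right) = -114492 + 3 \left(\left(-5\right) \left(-8\right) - 5\right) \left(-453\right) = -114492 + 3 \left(40 - 5\right) \left(-453\right) = -114492 + 3 \cdot 35 \left(-453\right) = -114492 - 47565 = -162057$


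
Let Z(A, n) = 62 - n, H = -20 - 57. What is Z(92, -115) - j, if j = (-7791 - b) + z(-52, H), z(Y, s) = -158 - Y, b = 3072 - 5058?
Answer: 6088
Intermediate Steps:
H = -77
b = -1986
j = -5911 (j = (-7791 - 1*(-1986)) + (-158 - 1*(-52)) = (-7791 + 1986) + (-158 + 52) = -5805 - 106 = -5911)
Z(92, -115) - j = (62 - 1*(-115)) - 1*(-5911) = (62 + 115) + 5911 = 177 + 5911 = 6088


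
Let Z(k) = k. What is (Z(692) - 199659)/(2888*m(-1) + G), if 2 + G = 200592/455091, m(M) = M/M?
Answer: -4311813857/62552058 ≈ -68.932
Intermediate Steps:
m(M) = 1
G = -33790/21671 (G = -2 + 200592/455091 = -2 + 200592*(1/455091) = -2 + 9552/21671 = -33790/21671 ≈ -1.5592)
(Z(692) - 199659)/(2888*m(-1) + G) = (692 - 199659)/(2888*1 - 33790/21671) = -198967/(2888 - 33790/21671) = -198967/62552058/21671 = -198967*21671/62552058 = -4311813857/62552058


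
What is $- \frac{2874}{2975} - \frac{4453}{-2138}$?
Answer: $\frac{7103063}{6360550} \approx 1.1167$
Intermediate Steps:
$- \frac{2874}{2975} - \frac{4453}{-2138} = \left(-2874\right) \frac{1}{2975} - - \frac{4453}{2138} = - \frac{2874}{2975} + \frac{4453}{2138} = \frac{7103063}{6360550}$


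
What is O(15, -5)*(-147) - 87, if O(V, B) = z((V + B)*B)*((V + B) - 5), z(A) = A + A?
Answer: 73413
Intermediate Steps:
z(A) = 2*A
O(V, B) = 2*B*(B + V)*(-5 + B + V) (O(V, B) = (2*((V + B)*B))*((V + B) - 5) = (2*((B + V)*B))*((B + V) - 5) = (2*(B*(B + V)))*(-5 + B + V) = (2*B*(B + V))*(-5 + B + V) = 2*B*(B + V)*(-5 + B + V))
O(15, -5)*(-147) - 87 = (2*(-5)*(-5 + 15)*(-5 - 5 + 15))*(-147) - 87 = (2*(-5)*10*5)*(-147) - 87 = -500*(-147) - 87 = 73500 - 87 = 73413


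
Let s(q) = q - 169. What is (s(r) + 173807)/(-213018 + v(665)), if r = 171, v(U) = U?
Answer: -173809/212353 ≈ -0.81849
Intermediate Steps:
s(q) = -169 + q
(s(r) + 173807)/(-213018 + v(665)) = ((-169 + 171) + 173807)/(-213018 + 665) = (2 + 173807)/(-212353) = 173809*(-1/212353) = -173809/212353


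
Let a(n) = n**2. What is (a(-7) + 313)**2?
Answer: 131044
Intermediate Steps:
(a(-7) + 313)**2 = ((-7)**2 + 313)**2 = (49 + 313)**2 = 362**2 = 131044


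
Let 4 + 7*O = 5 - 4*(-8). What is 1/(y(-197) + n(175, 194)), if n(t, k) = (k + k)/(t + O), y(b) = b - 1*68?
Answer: -629/165327 ≈ -0.0038046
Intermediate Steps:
y(b) = -68 + b (y(b) = b - 68 = -68 + b)
O = 33/7 (O = -4/7 + (5 - 4*(-8))/7 = -4/7 + (5 + 32)/7 = -4/7 + (⅐)*37 = -4/7 + 37/7 = 33/7 ≈ 4.7143)
n(t, k) = 2*k/(33/7 + t) (n(t, k) = (k + k)/(t + 33/7) = (2*k)/(33/7 + t) = 2*k/(33/7 + t))
1/(y(-197) + n(175, 194)) = 1/((-68 - 197) + 14*194/(33 + 7*175)) = 1/(-265 + 14*194/(33 + 1225)) = 1/(-265 + 14*194/1258) = 1/(-265 + 14*194*(1/1258)) = 1/(-265 + 1358/629) = 1/(-165327/629) = -629/165327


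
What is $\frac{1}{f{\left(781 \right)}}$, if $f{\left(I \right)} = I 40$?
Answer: $\frac{1}{31240} \approx 3.201 \cdot 10^{-5}$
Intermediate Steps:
$f{\left(I \right)} = 40 I$
$\frac{1}{f{\left(781 \right)}} = \frac{1}{40 \cdot 781} = \frac{1}{31240}$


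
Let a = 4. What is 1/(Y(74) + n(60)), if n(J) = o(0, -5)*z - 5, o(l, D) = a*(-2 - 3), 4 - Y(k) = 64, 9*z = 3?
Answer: -3/215 ≈ -0.013953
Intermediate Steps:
z = 1/3 (z = (1/9)*3 = 1/3 ≈ 0.33333)
Y(k) = -60 (Y(k) = 4 - 1*64 = 4 - 64 = -60)
o(l, D) = -20 (o(l, D) = 4*(-2 - 3) = 4*(-5) = -20)
n(J) = -35/3 (n(J) = -20*1/3 - 5 = -20/3 - 5 = -35/3)
1/(Y(74) + n(60)) = 1/(-60 - 35/3) = 1/(-215/3) = -3/215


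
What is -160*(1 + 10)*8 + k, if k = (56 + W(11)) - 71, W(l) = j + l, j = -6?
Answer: -14090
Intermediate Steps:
W(l) = -6 + l
k = -10 (k = (56 + (-6 + 11)) - 71 = (56 + 5) - 71 = 61 - 71 = -10)
-160*(1 + 10)*8 + k = -160*(1 + 10)*8 - 10 = -1760*8 - 10 = -160*88 - 10 = -14080 - 10 = -14090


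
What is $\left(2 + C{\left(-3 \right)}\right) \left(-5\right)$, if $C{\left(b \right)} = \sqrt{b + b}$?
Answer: $-10 - 5 i \sqrt{6} \approx -10.0 - 12.247 i$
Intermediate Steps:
$C{\left(b \right)} = \sqrt{2} \sqrt{b}$ ($C{\left(b \right)} = \sqrt{2 b} = \sqrt{2} \sqrt{b}$)
$\left(2 + C{\left(-3 \right)}\right) \left(-5\right) = \left(2 + \sqrt{2} \sqrt{-3}\right) \left(-5\right) = \left(2 + \sqrt{2} i \sqrt{3}\right) \left(-5\right) = \left(2 + i \sqrt{6}\right) \left(-5\right) = -10 - 5 i \sqrt{6}$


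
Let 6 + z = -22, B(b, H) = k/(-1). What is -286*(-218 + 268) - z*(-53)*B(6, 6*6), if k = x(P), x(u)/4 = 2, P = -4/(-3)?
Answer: -2428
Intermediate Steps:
P = 4/3 (P = -4*(-⅓) = 4/3 ≈ 1.3333)
x(u) = 8 (x(u) = 4*2 = 8)
k = 8
B(b, H) = -8 (B(b, H) = 8/(-1) = 8*(-1) = -8)
z = -28 (z = -6 - 22 = -28)
-286*(-218 + 268) - z*(-53)*B(6, 6*6) = -286*(-218 + 268) - (-28*(-53))*(-8) = -286*50 - 1484*(-8) = -14300 - 1*(-11872) = -14300 + 11872 = -2428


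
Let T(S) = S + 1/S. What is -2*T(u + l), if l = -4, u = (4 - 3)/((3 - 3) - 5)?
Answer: 932/105 ≈ 8.8762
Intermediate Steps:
u = -1/5 (u = 1/(0 - 5) = 1/(-5) = 1*(-1/5) = -1/5 ≈ -0.20000)
T(S) = S + 1/S
-2*T(u + l) = -2*((-1/5 - 4) + 1/(-1/5 - 4)) = -2*(-21/5 + 1/(-21/5)) = -2*(-21/5 - 5/21) = -2*(-466/105) = 932/105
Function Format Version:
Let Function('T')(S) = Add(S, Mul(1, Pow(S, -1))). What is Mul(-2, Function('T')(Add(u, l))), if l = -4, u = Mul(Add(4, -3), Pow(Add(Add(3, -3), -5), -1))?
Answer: Rational(932, 105) ≈ 8.8762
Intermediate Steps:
u = Rational(-1, 5) (u = Mul(1, Pow(Add(0, -5), -1)) = Mul(1, Pow(-5, -1)) = Mul(1, Rational(-1, 5)) = Rational(-1, 5) ≈ -0.20000)
Function('T')(S) = Add(S, Pow(S, -1))
Mul(-2, Function('T')(Add(u, l))) = Mul(-2, Add(Add(Rational(-1, 5), -4), Pow(Add(Rational(-1, 5), -4), -1))) = Mul(-2, Add(Rational(-21, 5), Pow(Rational(-21, 5), -1))) = Mul(-2, Add(Rational(-21, 5), Rational(-5, 21))) = Mul(-2, Rational(-466, 105)) = Rational(932, 105)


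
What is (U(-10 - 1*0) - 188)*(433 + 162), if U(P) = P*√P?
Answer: -111860 - 5950*I*√10 ≈ -1.1186e+5 - 18816.0*I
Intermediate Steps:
U(P) = P^(3/2)
(U(-10 - 1*0) - 188)*(433 + 162) = ((-10 - 1*0)^(3/2) - 188)*(433 + 162) = ((-10 + 0)^(3/2) - 188)*595 = ((-10)^(3/2) - 188)*595 = (-10*I*√10 - 188)*595 = (-188 - 10*I*√10)*595 = -111860 - 5950*I*√10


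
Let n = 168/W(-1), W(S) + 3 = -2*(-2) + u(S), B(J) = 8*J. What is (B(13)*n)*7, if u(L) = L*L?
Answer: 61152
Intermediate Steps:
u(L) = L**2
W(S) = 1 + S**2 (W(S) = -3 + (-2*(-2) + S**2) = -3 + (4 + S**2) = 1 + S**2)
n = 84 (n = 168/(1 + (-1)**2) = 168/(1 + 1) = 168/2 = 168*(1/2) = 84)
(B(13)*n)*7 = ((8*13)*84)*7 = (104*84)*7 = 8736*7 = 61152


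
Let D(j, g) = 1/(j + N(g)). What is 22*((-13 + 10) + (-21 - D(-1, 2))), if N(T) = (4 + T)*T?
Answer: -530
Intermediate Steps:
N(T) = T*(4 + T)
D(j, g) = 1/(j + g*(4 + g))
22*((-13 + 10) + (-21 - D(-1, 2))) = 22*((-13 + 10) + (-21 - 1/(-1 + 2*(4 + 2)))) = 22*(-3 + (-21 - 1/(-1 + 2*6))) = 22*(-3 + (-21 - 1/(-1 + 12))) = 22*(-3 + (-21 - 1/11)) = 22*(-3 - 232/11) = 22*(-265/11) = -530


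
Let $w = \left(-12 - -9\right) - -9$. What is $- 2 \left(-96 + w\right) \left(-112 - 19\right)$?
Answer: $-23580$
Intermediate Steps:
$w = 6$ ($w = \left(-12 + 9\right) + 9 = -3 + 9 = 6$)
$- 2 \left(-96 + w\right) \left(-112 - 19\right) = - 2 \left(-96 + 6\right) \left(-112 - 19\right) = - 2 \left(\left(-90\right) \left(-131\right)\right) = \left(-2\right) 11790 = -23580$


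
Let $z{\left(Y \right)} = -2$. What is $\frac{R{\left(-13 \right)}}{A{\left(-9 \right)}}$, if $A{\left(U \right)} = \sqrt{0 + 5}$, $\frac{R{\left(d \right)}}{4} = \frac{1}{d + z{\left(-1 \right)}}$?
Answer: $- \frac{4 \sqrt{5}}{75} \approx -0.11926$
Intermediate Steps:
$R{\left(d \right)} = \frac{4}{-2 + d}$ ($R{\left(d \right)} = \frac{4}{d - 2} = \frac{4}{-2 + d}$)
$A{\left(U \right)} = \sqrt{5}$
$\frac{R{\left(-13 \right)}}{A{\left(-9 \right)}} = \frac{4 \frac{1}{-2 - 13}}{\sqrt{5}} = \frac{4}{-15} \frac{\sqrt{5}}{5} = 4 \left(- \frac{1}{15}\right) \frac{\sqrt{5}}{5} = - \frac{4 \frac{\sqrt{5}}{5}}{15} = - \frac{4 \sqrt{5}}{75}$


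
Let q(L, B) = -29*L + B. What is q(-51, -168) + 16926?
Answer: 18237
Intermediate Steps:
q(L, B) = B - 29*L
q(-51, -168) + 16926 = (-168 - 29*(-51)) + 16926 = (-168 + 1479) + 16926 = 1311 + 16926 = 18237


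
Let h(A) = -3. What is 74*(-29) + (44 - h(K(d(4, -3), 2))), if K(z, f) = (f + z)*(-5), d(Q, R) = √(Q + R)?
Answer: -2099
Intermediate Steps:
K(z, f) = -5*f - 5*z
74*(-29) + (44 - h(K(d(4, -3), 2))) = 74*(-29) + (44 - 1*(-3)) = -2146 + (44 + 3) = -2146 + 47 = -2099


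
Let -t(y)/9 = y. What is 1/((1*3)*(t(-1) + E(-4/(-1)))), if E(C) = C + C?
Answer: 1/51 ≈ 0.019608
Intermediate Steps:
E(C) = 2*C
t(y) = -9*y
1/((1*3)*(t(-1) + E(-4/(-1)))) = 1/((1*3)*(-9*(-1) + 2*(-4/(-1)))) = 1/(3*(9 + 2*(-4*(-1)))) = 1/(3*(9 + 2*4)) = 1/(3*(9 + 8)) = 1/(3*17) = 1/51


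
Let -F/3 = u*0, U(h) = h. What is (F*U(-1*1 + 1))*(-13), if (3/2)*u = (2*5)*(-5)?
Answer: 0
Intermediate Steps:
u = -100/3 (u = 2*((2*5)*(-5))/3 = 2*(10*(-5))/3 = (⅔)*(-50) = -100/3 ≈ -33.333)
F = 0 (F = -(-100)*0 = -3*0 = 0)
(F*U(-1*1 + 1))*(-13) = (0*(-1*1 + 1))*(-13) = (0*(-1 + 1))*(-13) = (0*0)*(-13) = 0*(-13) = 0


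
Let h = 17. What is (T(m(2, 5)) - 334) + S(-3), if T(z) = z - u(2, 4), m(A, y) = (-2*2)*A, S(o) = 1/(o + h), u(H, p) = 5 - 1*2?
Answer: -4829/14 ≈ -344.93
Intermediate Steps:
u(H, p) = 3 (u(H, p) = 5 - 2 = 3)
S(o) = 1/(17 + o) (S(o) = 1/(o + 17) = 1/(17 + o))
m(A, y) = -4*A
T(z) = -3 + z (T(z) = z - 1*3 = z - 3 = -3 + z)
(T(m(2, 5)) - 334) + S(-3) = ((-3 - 4*2) - 334) + 1/(17 - 3) = ((-3 - 8) - 334) + 1/14 = (-11 - 334) + 1/14 = -345 + 1/14 = -4829/14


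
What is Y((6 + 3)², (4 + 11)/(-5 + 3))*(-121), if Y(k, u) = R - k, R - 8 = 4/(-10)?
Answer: 44407/5 ≈ 8881.4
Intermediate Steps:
R = 38/5 (R = 8 + 4/(-10) = 8 + 4*(-⅒) = 8 - ⅖ = 38/5 ≈ 7.6000)
Y(k, u) = 38/5 - k
Y((6 + 3)², (4 + 11)/(-5 + 3))*(-121) = (38/5 - (6 + 3)²)*(-121) = (38/5 - 1*9²)*(-121) = (38/5 - 1*81)*(-121) = (38/5 - 81)*(-121) = -367/5*(-121) = 44407/5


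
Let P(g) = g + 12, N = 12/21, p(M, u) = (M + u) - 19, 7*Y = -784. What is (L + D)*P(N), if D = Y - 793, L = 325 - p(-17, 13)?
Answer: -49016/7 ≈ -7002.3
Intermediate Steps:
Y = -112 (Y = (⅐)*(-784) = -112)
p(M, u) = -19 + M + u
L = 348 (L = 325 - (-19 - 17 + 13) = 325 - 1*(-23) = 325 + 23 = 348)
N = 4/7 (N = 12*(1/21) = 4/7 ≈ 0.57143)
P(g) = 12 + g
D = -905 (D = -112 - 793 = -905)
(L + D)*P(N) = (348 - 905)*(12 + 4/7) = -557*88/7 = -49016/7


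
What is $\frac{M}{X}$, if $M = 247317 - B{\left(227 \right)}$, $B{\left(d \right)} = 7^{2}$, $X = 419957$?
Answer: $\frac{247268}{419957} \approx 0.58879$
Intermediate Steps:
$B{\left(d \right)} = 49$
$M = 247268$ ($M = 247317 - 49 = 247268$)
$\frac{M}{X} = \frac{247268}{419957}$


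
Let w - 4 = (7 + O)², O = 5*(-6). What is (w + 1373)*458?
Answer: 872948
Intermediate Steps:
O = -30
w = 533 (w = 4 + (7 - 30)² = 4 + (-23)² = 4 + 529 = 533)
(w + 1373)*458 = (533 + 1373)*458 = 1906*458 = 872948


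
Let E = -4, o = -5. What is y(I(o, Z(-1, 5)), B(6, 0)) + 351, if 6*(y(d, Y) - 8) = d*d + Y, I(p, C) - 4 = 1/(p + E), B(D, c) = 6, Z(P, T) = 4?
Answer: 176185/486 ≈ 362.52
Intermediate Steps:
I(p, C) = 4 + 1/(-4 + p) (I(p, C) = 4 + 1/(p - 4) = 4 + 1/(-4 + p))
y(d, Y) = 8 + Y/6 + d**2/6 (y(d, Y) = 8 + (d*d + Y)/6 = 8 + (d**2 + Y)/6 = 8 + (Y + d**2)/6 = 8 + (Y/6 + d**2/6) = 8 + Y/6 + d**2/6)
y(I(o, Z(-1, 5)), B(6, 0)) + 351 = (8 + (1/6)*6 + ((-15 + 4*(-5))/(-4 - 5))**2/6) + 351 = (8 + 1 + ((-15 - 20)/(-9))**2/6) + 351 = (8 + 1 + (-1/9*(-35))**2/6) + 351 = (8 + 1 + (35/9)**2/6) + 351 = (8 + 1 + (1/6)*(1225/81)) + 351 = (8 + 1 + 1225/486) + 351 = 5599/486 + 351 = 176185/486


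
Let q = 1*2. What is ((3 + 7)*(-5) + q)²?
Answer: 2304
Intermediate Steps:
q = 2
((3 + 7)*(-5) + q)² = ((3 + 7)*(-5) + 2)² = (10*(-5) + 2)² = (-50 + 2)² = (-48)² = 2304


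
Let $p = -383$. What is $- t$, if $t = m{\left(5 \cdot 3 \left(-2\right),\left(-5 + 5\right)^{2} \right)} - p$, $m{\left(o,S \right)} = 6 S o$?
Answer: $-383$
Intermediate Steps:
$m{\left(o,S \right)} = 6 S o$
$t = 383$ ($t = 6 \left(-5 + 5\right)^{2} \cdot 5 \cdot 3 \left(-2\right) - -383 = 6 \cdot 0^{2} \cdot 15 \left(-2\right) + 383 = 6 \cdot 0 \left(-30\right) + 383 = 0 + 383 = 383$)
$- t = \left(-1\right) 383 = -383$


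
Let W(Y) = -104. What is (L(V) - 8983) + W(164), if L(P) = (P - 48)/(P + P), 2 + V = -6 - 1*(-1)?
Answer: -127163/14 ≈ -9083.1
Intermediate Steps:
V = -7 (V = -2 + (-6 - 1*(-1)) = -2 + (-6 + 1) = -2 - 5 = -7)
L(P) = (-48 + P)/(2*P) (L(P) = (-48 + P)/((2*P)) = (-48 + P)*(1/(2*P)) = (-48 + P)/(2*P))
(L(V) - 8983) + W(164) = ((½)*(-48 - 7)/(-7) - 8983) - 104 = ((½)*(-⅐)*(-55) - 8983) - 104 = (55/14 - 8983) - 104 = -125707/14 - 104 = -127163/14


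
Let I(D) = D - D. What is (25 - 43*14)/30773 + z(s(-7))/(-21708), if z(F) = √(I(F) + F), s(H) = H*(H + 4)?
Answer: -577/30773 - √21/21708 ≈ -0.018961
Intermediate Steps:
I(D) = 0
s(H) = H*(4 + H)
z(F) = √F (z(F) = √(0 + F) = √F)
(25 - 43*14)/30773 + z(s(-7))/(-21708) = (25 - 43*14)/30773 + √(-7*(4 - 7))/(-21708) = (25 - 602)*(1/30773) + √(-7*(-3))*(-1/21708) = -577*1/30773 + √21*(-1/21708) = -577/30773 - √21/21708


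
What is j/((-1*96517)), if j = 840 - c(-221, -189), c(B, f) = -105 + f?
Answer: -1134/96517 ≈ -0.011749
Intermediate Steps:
j = 1134 (j = 840 - (-105 - 189) = 840 - 1*(-294) = 840 + 294 = 1134)
j/((-1*96517)) = 1134/((-1*96517)) = 1134/(-96517) = 1134*(-1/96517) = -1134/96517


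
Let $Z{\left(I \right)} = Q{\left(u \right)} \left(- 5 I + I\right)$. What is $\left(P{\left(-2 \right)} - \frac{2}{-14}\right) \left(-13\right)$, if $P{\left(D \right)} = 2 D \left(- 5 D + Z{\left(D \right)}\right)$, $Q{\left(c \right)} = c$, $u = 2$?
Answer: $\frac{9451}{7} \approx 1350.1$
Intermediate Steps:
$Z{\left(I \right)} = - 8 I$ ($Z{\left(I \right)} = 2 \left(- 5 I + I\right) = 2 \left(- 4 I\right) = - 8 I$)
$P{\left(D \right)} = - 26 D^{2}$ ($P{\left(D \right)} = 2 D \left(- 5 D - 8 D\right) = 2 D \left(- 13 D\right) = - 26 D^{2}$)
$\left(P{\left(-2 \right)} - \frac{2}{-14}\right) \left(-13\right) = \left(- 26 \left(-2\right)^{2} - \frac{2}{-14}\right) \left(-13\right) = \left(\left(-26\right) 4 - - \frac{1}{7}\right) \left(-13\right) = \left(-104 + \frac{1}{7}\right) \left(-13\right) = \left(- \frac{727}{7}\right) \left(-13\right) = \frac{9451}{7}$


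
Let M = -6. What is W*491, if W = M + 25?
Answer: 9329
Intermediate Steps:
W = 19 (W = -6 + 25 = 19)
W*491 = 19*491 = 9329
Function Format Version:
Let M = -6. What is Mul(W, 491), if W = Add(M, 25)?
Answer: 9329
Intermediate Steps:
W = 19 (W = Add(-6, 25) = 19)
Mul(W, 491) = Mul(19, 491) = 9329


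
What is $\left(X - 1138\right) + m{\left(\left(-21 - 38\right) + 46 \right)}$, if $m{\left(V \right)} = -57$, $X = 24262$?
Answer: $23067$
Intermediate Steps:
$\left(X - 1138\right) + m{\left(\left(-21 - 38\right) + 46 \right)} = \left(24262 - 1138\right) - 57 = 23124 - 57 = 23067$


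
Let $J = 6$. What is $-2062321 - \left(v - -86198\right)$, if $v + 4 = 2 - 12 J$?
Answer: $-2148445$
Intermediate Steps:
$v = -74$ ($v = -4 + \left(2 - 72\right) = -4 - 70 = -74$)
$-2062321 - \left(v - -86198\right) = -2062321 - \left(-74 - -86198\right) = -2062321 - \left(-74 + 86198\right) = -2062321 - 86124 = -2148445$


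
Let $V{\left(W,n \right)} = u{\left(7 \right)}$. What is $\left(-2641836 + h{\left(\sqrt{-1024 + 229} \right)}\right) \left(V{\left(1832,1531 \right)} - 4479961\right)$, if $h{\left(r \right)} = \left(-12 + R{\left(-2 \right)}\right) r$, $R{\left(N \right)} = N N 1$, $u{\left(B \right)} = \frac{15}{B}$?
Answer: $\frac{82847216111232}{7} + \frac{250877696 i \sqrt{795}}{7} \approx 1.1835 \cdot 10^{13} + 1.0105 \cdot 10^{9} i$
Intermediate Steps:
$V{\left(W,n \right)} = \frac{15}{7}$
$R{\left(N \right)} = N^{2}$ ($R{\left(N \right)} = N^{2} \cdot 1 = N^{2}$)
$h{\left(r \right)} = - 8 r$ ($h{\left(r \right)} = \left(-12 + \left(-2\right)^{2}\right) r = \left(-12 + 4\right) r = - 8 r$)
$\left(-2641836 + h{\left(\sqrt{-1024 + 229} \right)}\right) \left(V{\left(1832,1531 \right)} - 4479961\right) = \left(-2641836 - 8 \sqrt{-1024 + 229}\right) \left(\frac{15}{7} - 4479961\right) = \left(-2641836 - 8 \sqrt{-795}\right) \left(- \frac{31359712}{7}\right) = \left(-2641836 - 8 i \sqrt{795}\right) \left(- \frac{31359712}{7}\right) = \frac{82847216111232}{7} + \frac{250877696 i \sqrt{795}}{7}$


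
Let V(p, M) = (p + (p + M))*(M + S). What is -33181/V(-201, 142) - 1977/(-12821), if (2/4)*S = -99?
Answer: -396628481/186673760 ≈ -2.1247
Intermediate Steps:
S = -198 (S = 2*(-99) = -198)
V(p, M) = (-198 + M)*(M + 2*p) (V(p, M) = (p + (p + M))*(M - 198) = (p + (M + p))*(-198 + M) = (M + 2*p)*(-198 + M) = (-198 + M)*(M + 2*p))
-33181/V(-201, 142) - 1977/(-12821) = -33181/(142² - 396*(-201) - 198*142 + 2*142*(-201)) - 1977/(-12821) = -33181/(20164 + 79596 - 28116 - 57084) - 1977*(-1/12821) = -33181/14560 + 1977/12821 = -396628481/186673760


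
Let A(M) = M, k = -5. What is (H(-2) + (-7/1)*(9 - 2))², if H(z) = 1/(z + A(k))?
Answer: 118336/49 ≈ 2415.0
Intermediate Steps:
H(z) = 1/(-5 + z) (H(z) = 1/(z - 5) = 1/(-5 + z))
(H(-2) + (-7/1)*(9 - 2))² = (1/(-5 - 2) + (-7/1)*(9 - 2))² = (1/(-7) - 7*1*7)² = (-⅐ - 7*7)² = (-⅐ - 49)² = (-344/7)² = 118336/49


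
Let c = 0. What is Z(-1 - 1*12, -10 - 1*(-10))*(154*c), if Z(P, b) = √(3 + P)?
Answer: 0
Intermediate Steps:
Z(-1 - 1*12, -10 - 1*(-10))*(154*c) = √(3 + (-1 - 1*12))*(154*0) = √(3 + (-1 - 12))*0 = √(3 - 13)*0 = √(-10)*0 = (I*√10)*0 = 0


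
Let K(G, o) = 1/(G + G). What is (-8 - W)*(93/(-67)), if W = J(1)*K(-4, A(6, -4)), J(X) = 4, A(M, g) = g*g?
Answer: 1395/134 ≈ 10.410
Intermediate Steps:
A(M, g) = g²
K(G, o) = 1/(2*G)
W = -½ (W = 4*((½)/(-4)) = 4*((½)*(-¼)) = 4*(-⅛) = -½ ≈ -0.50000)
(-8 - W)*(93/(-67)) = (-8 - 1*(-½))*(93/(-67)) = (-8 + ½)*(93*(-1/67)) = -15/2*(-93/67) = 1395/134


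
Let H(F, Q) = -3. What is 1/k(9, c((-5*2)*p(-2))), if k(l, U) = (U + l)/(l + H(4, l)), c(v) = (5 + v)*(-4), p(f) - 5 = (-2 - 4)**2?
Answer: 2/543 ≈ 0.0036832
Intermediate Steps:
p(f) = 41 (p(f) = 5 + (-2 - 4)**2 = 5 + (-6)**2 = 5 + 36 = 41)
c(v) = -20 - 4*v
k(l, U) = (U + l)/(-3 + l) (k(l, U) = (U + l)/(l - 3) = (U + l)/(-3 + l))
1/k(9, c((-5*2)*p(-2))) = 1/(((-20 - 4*(-5*2)*41) + 9)/(-3 + 9)) = 1/(((-20 - (-40)*41) + 9)/6) = 1/(((-20 - 4*(-410)) + 9)/6) = 1/(((-20 + 1640) + 9)/6) = 1/((1620 + 9)/6) = 1/((1/6)*1629) = 1/(543/2) = 2/543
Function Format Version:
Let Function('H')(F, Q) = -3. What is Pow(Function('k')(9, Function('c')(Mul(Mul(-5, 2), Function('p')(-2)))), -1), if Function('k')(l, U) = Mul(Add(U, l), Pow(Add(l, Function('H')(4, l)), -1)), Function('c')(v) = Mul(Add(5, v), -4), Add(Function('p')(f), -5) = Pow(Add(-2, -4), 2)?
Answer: Rational(2, 543) ≈ 0.0036832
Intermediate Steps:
Function('p')(f) = 41 (Function('p')(f) = Add(5, Pow(Add(-2, -4), 2)) = Add(5, Pow(-6, 2)) = Add(5, 36) = 41)
Function('c')(v) = Add(-20, Mul(-4, v))
Function('k')(l, U) = Mul(Pow(Add(-3, l), -1), Add(U, l)) (Function('k')(l, U) = Mul(Add(U, l), Pow(Add(l, -3), -1)) = Mul(Add(U, l), Pow(Add(-3, l), -1)) = Mul(Pow(Add(-3, l), -1), Add(U, l)))
Pow(Function('k')(9, Function('c')(Mul(Mul(-5, 2), Function('p')(-2)))), -1) = Pow(Mul(Pow(Add(-3, 9), -1), Add(Add(-20, Mul(-4, Mul(Mul(-5, 2), 41))), 9)), -1) = Pow(Mul(Pow(6, -1), Add(Add(-20, Mul(-4, Mul(-10, 41))), 9)), -1) = Pow(Mul(Rational(1, 6), Add(Add(-20, Mul(-4, -410)), 9)), -1) = Pow(Mul(Rational(1, 6), Add(Add(-20, 1640), 9)), -1) = Pow(Mul(Rational(1, 6), Add(1620, 9)), -1) = Pow(Mul(Rational(1, 6), 1629), -1) = Pow(Rational(543, 2), -1) = Rational(2, 543)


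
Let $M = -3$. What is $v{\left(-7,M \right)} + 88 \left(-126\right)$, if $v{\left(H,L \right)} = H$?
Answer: $-11095$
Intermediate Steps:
$v{\left(-7,M \right)} + 88 \left(-126\right) = -7 + 88 \left(-126\right) = -7 - 11088 = -11095$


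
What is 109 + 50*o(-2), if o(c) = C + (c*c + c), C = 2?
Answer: 309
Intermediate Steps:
o(c) = 2 + c + c² (o(c) = 2 + (c*c + c) = 2 + (c² + c) = 2 + (c + c²) = 2 + c + c²)
109 + 50*o(-2) = 109 + 50*(2 - 2 + (-2)²) = 109 + 50*(2 - 2 + 4) = 109 + 50*4 = 109 + 200 = 309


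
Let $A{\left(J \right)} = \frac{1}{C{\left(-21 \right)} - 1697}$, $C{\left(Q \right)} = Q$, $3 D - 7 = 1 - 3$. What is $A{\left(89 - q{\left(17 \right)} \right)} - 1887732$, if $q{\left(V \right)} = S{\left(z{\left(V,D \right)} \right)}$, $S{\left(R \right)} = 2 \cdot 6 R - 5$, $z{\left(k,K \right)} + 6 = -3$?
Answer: $- \frac{3243123577}{1718} \approx -1.8877 \cdot 10^{6}$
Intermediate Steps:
$D = \frac{5}{3}$ ($D = \frac{7}{3} + \frac{1 - 3}{3} = \frac{7}{3} + \frac{1}{3} \left(-2\right) = \frac{7}{3} - \frac{2}{3} = \frac{5}{3} \approx 1.6667$)
$z{\left(k,K \right)} = -9$ ($z{\left(k,K \right)} = -6 - 3 = -9$)
$S{\left(R \right)} = -5 + 12 R$ ($S{\left(R \right)} = 12 R - 5 = -5 + 12 R$)
$q{\left(V \right)} = -113$ ($q{\left(V \right)} = -5 + 12 \left(-9\right) = -5 - 108 = -113$)
$A{\left(J \right)} = - \frac{1}{1718}$ ($A{\left(J \right)} = \frac{1}{-21 - 1697} = \frac{1}{-1718} = - \frac{1}{1718}$)
$A{\left(89 - q{\left(17 \right)} \right)} - 1887732 = - \frac{1}{1718} - 1887732 = - \frac{3243123577}{1718}$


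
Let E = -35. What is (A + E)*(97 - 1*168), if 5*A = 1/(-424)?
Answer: 5268271/2120 ≈ 2485.0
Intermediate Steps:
A = -1/2120 (A = (⅕)/(-424) = (⅕)*(-1/424) = -1/2120 ≈ -0.00047170)
(A + E)*(97 - 1*168) = (-1/2120 - 35)*(97 - 1*168) = -74201*(97 - 168)/2120 = -74201/2120*(-71) = 5268271/2120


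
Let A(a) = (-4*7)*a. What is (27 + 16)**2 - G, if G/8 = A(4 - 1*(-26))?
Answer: 8569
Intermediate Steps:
A(a) = -28*a
G = -6720 (G = 8*(-28*(4 - 1*(-26))) = 8*(-28*(4 + 26)) = 8*(-28*30) = 8*(-840) = -6720)
(27 + 16)**2 - G = (27 + 16)**2 - 1*(-6720) = 43**2 + 6720 = 1849 + 6720 = 8569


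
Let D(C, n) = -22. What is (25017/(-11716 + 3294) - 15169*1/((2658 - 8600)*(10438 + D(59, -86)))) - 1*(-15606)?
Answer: 580937964015557/37232381856 ≈ 15603.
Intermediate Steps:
(25017/(-11716 + 3294) - 15169*1/((2658 - 8600)*(10438 + D(59, -86)))) - 1*(-15606) = (25017/(-11716 + 3294) - 15169*1/((2658 - 8600)*(10438 - 22))) - 1*(-15606) = (25017/(-8422) - 15169/(10416*(-5942))) + 15606 = (25017*(-1/8422) - 15169/(-61891872)) + 15606 = (-25017/8422 - 15169*(-1/61891872)) + 15606 = (-25017/8422 + 2167/8841696) + 15606 = -110587229179/37232381856 + 15606 = 580937964015557/37232381856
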